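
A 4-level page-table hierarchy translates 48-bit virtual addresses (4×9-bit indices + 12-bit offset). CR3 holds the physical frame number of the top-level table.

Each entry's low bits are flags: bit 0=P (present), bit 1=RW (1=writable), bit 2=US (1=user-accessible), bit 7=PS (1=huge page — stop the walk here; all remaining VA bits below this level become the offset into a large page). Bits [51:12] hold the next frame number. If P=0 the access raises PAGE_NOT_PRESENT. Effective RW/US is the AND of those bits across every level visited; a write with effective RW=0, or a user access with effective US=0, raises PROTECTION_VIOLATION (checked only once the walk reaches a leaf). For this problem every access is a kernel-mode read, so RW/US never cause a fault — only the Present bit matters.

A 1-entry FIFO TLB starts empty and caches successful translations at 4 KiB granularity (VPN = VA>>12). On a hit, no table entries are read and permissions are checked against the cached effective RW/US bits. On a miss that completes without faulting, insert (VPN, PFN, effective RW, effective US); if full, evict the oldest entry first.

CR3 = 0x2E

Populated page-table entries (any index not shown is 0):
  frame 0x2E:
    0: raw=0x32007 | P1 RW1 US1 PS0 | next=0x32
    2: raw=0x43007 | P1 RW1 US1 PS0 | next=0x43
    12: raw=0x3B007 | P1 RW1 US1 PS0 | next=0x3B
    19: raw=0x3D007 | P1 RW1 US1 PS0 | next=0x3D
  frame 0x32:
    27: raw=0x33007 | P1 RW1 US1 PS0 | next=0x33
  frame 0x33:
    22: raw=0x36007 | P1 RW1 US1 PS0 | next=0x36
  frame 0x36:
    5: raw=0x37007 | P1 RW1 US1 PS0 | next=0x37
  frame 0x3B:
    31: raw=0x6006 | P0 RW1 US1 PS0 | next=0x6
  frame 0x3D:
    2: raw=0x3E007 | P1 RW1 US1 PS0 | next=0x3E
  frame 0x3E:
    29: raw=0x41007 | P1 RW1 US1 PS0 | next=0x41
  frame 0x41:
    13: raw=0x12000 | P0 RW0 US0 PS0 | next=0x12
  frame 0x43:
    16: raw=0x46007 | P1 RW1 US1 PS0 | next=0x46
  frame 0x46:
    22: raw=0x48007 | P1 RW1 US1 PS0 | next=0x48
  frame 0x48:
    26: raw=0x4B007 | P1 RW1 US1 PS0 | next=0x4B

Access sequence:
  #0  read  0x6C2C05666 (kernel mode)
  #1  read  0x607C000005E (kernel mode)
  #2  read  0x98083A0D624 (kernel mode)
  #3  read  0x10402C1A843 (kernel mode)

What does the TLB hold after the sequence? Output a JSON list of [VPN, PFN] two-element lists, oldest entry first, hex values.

Walk each access:
#0 VA=0x6C2C05666 (r,kernel):
  L0 @0x2E[0] → 0x32007  P=1,RW=1,US=1,PS=0
  L1 @0x32[27] → 0x33007  P=1,RW=1,US=1,PS=0
  L2 @0x33[22] → 0x36007  P=1,RW=1,US=1,PS=0
  L3 @0x36[5] → 0x37007  P=1,RW=1,US=1,PS=0
  ✓ 0x37666  — 4 lookups
#1 VA=0x607C000005E (r,kernel):
  L0 @0x2E[12] → 0x3B007  P=1,RW=1,US=1,PS=0
  L1 @0x3B[31] → 0x6006  P=0,RW=1,US=1,PS=0
  ⇒ fault: PAGE_NOT_PRESENT  — 2 lookups
#2 VA=0x98083A0D624 (r,kernel):
  L0 @0x2E[19] → 0x3D007  P=1,RW=1,US=1,PS=0
  L1 @0x3D[2] → 0x3E007  P=1,RW=1,US=1,PS=0
  L2 @0x3E[29] → 0x41007  P=1,RW=1,US=1,PS=0
  L3 @0x41[13] → 0x12000  P=0,RW=0,US=0,PS=0
  ⇒ fault: PAGE_NOT_PRESENT  — 4 lookups
#3 VA=0x10402C1A843 (r,kernel):
  L0 @0x2E[2] → 0x43007  P=1,RW=1,US=1,PS=0
  L1 @0x43[16] → 0x46007  P=1,RW=1,US=1,PS=0
  L2 @0x46[22] → 0x48007  P=1,RW=1,US=1,PS=0
  L3 @0x48[26] → 0x4B007  P=1,RW=1,US=1,PS=0
  ✓ 0x4B843  — 4 lookups

TLB: [["0x10402C1A", "0x4B"]]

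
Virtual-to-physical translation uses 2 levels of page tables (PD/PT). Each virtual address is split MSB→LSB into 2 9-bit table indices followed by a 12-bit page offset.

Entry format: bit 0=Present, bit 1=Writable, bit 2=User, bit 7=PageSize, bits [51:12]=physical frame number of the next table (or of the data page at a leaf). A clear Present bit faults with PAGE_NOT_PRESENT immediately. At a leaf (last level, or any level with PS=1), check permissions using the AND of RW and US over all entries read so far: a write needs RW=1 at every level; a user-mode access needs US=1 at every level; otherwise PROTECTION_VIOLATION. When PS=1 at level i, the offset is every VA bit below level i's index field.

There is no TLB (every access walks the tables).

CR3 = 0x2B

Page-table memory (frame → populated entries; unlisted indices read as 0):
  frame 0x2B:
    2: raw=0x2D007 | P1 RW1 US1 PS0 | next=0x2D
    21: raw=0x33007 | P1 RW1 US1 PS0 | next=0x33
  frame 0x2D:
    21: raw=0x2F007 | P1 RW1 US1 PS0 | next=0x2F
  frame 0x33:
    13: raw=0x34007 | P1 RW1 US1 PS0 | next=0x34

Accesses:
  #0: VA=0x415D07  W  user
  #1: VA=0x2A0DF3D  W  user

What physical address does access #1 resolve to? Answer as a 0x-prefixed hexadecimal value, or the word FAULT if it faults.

Per-access translation:
#0 VA=0x415D07 (w,user):
  lvl0: tbl 0x2B, slot 2 ⇒ 0x2D007 (P1/RW1/US1/PS0)
  lvl1: tbl 0x2D, slot 21 ⇒ 0x2F007 (P1/RW1/US1/PS0)
  → PA=0x2FD07  (2 entries read)
#1 VA=0x2A0DF3D (w,user):
  lvl0: tbl 0x2B, slot 21 ⇒ 0x33007 (P1/RW1/US1/PS0)
  lvl1: tbl 0x33, slot 13 ⇒ 0x34007 (P1/RW1/US1/PS0)
  → PA=0x34F3D  (2 entries read)

Access #1 PA: 0x34F3D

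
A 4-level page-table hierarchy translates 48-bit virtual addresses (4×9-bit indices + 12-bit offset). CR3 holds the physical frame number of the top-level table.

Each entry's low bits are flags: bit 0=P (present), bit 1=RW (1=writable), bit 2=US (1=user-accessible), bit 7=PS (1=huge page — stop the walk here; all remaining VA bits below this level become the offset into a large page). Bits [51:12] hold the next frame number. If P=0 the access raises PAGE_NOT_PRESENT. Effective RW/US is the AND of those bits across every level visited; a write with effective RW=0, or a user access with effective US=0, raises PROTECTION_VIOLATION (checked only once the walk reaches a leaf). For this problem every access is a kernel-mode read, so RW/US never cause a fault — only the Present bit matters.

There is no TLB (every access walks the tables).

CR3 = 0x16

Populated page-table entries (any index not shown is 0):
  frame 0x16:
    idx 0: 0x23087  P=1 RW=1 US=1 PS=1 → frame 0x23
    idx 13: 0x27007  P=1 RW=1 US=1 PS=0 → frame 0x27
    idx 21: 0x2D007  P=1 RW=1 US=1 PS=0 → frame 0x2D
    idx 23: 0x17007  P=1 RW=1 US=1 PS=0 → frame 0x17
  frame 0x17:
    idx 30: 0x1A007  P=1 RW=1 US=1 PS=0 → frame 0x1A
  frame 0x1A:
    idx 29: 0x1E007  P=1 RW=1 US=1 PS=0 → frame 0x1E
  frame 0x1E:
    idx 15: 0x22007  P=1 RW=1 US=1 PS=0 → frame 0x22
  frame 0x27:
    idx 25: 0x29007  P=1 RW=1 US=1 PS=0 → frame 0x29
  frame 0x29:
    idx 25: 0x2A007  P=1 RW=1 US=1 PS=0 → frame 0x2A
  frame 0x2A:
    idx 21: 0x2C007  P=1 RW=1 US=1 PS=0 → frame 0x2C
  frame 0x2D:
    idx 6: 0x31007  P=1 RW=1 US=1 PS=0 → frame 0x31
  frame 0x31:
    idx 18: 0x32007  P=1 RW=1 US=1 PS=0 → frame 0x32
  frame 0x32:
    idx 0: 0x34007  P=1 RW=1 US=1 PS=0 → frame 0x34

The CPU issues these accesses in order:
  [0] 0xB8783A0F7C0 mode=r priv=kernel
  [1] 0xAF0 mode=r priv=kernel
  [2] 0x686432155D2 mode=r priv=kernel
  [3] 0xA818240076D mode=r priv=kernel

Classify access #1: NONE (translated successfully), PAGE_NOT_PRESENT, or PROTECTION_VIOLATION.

Trace:
#0 VA=0xB8783A0F7C0 (r,kernel):
  lvl0: tbl 0x16, slot 23 ⇒ 0x17007 (P1/RW1/US1/PS0)
  lvl1: tbl 0x17, slot 30 ⇒ 0x1A007 (P1/RW1/US1/PS0)
  lvl2: tbl 0x1A, slot 29 ⇒ 0x1E007 (P1/RW1/US1/PS0)
  lvl3: tbl 0x1E, slot 15 ⇒ 0x22007 (P1/RW1/US1/PS0)
  ✓ 0x227C0  — 4 lookups
#1 VA=0xAF0 (r,kernel):
  lvl0: tbl 0x16, slot 0 ⇒ 0x23087 (P1/RW1/US1/PS1)
  ✓ 0x23AF0 (huge @L0)  — 1 lookups
#2 VA=0x686432155D2 (r,kernel):
  lvl0: tbl 0x16, slot 13 ⇒ 0x27007 (P1/RW1/US1/PS0)
  lvl1: tbl 0x27, slot 25 ⇒ 0x29007 (P1/RW1/US1/PS0)
  lvl2: tbl 0x29, slot 25 ⇒ 0x2A007 (P1/RW1/US1/PS0)
  lvl3: tbl 0x2A, slot 21 ⇒ 0x2C007 (P1/RW1/US1/PS0)
  ✓ 0x2C5D2  — 4 lookups
#3 VA=0xA818240076D (r,kernel):
  lvl0: tbl 0x16, slot 21 ⇒ 0x2D007 (P1/RW1/US1/PS0)
  lvl1: tbl 0x2D, slot 6 ⇒ 0x31007 (P1/RW1/US1/PS0)
  lvl2: tbl 0x31, slot 18 ⇒ 0x32007 (P1/RW1/US1/PS0)
  lvl3: tbl 0x32, slot 0 ⇒ 0x34007 (P1/RW1/US1/PS0)
  ✓ 0x3476D  — 4 lookups

Access #1 fault: NONE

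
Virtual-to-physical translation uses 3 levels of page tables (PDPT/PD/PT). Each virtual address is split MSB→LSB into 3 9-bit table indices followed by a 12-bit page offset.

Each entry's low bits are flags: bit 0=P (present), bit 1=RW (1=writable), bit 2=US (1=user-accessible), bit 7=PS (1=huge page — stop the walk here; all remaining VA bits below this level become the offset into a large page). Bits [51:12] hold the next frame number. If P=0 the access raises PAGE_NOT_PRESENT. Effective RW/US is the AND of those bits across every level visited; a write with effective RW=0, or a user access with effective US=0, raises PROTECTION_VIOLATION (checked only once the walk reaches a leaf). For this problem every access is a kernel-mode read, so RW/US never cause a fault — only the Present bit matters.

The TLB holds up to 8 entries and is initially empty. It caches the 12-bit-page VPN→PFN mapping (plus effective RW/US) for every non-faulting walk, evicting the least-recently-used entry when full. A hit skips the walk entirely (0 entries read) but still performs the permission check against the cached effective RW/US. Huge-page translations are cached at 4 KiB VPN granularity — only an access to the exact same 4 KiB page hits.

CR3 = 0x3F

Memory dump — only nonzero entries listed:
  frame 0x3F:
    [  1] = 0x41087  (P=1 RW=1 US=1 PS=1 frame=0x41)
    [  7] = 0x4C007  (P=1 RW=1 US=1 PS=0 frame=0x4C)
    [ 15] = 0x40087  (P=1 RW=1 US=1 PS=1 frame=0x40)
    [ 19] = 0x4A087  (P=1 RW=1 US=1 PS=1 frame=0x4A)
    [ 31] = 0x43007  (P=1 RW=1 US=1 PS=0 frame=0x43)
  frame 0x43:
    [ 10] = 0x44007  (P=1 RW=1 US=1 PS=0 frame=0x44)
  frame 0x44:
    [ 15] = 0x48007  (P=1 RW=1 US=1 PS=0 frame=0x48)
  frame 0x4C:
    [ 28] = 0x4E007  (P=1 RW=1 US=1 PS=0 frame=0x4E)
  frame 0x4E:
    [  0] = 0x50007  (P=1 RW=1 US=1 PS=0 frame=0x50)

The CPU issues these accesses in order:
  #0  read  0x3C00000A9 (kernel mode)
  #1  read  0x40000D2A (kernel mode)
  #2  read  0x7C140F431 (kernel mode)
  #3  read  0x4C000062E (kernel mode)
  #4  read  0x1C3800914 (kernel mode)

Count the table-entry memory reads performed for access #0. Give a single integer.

Per-access translation:
#0 VA=0x3C00000A9 (r,kernel):
  lvl0: tbl 0x3F, slot 15 ⇒ 0x40087 (P1/RW1/US1/PS1)
  ⇒ phys 0x400A9 (huge @L0)  [1 reads]
#1 VA=0x40000D2A (r,kernel):
  lvl0: tbl 0x3F, slot 1 ⇒ 0x41087 (P1/RW1/US1/PS1)
  ⇒ phys 0x41D2A (huge @L0)  [1 reads]
#2 VA=0x7C140F431 (r,kernel):
  lvl0: tbl 0x3F, slot 31 ⇒ 0x43007 (P1/RW1/US1/PS0)
  lvl1: tbl 0x43, slot 10 ⇒ 0x44007 (P1/RW1/US1/PS0)
  lvl2: tbl 0x44, slot 15 ⇒ 0x48007 (P1/RW1/US1/PS0)
  ⇒ phys 0x48431  [3 reads]
#3 VA=0x4C000062E (r,kernel):
  lvl0: tbl 0x3F, slot 19 ⇒ 0x4A087 (P1/RW1/US1/PS1)
  ⇒ phys 0x4A62E (huge @L0)  [1 reads]
#4 VA=0x1C3800914 (r,kernel):
  lvl0: tbl 0x3F, slot 7 ⇒ 0x4C007 (P1/RW1/US1/PS0)
  lvl1: tbl 0x4C, slot 28 ⇒ 0x4E007 (P1/RW1/US1/PS0)
  lvl2: tbl 0x4E, slot 0 ⇒ 0x50007 (P1/RW1/US1/PS0)
  ⇒ phys 0x50914  [3 reads]

Entries read for #0: 1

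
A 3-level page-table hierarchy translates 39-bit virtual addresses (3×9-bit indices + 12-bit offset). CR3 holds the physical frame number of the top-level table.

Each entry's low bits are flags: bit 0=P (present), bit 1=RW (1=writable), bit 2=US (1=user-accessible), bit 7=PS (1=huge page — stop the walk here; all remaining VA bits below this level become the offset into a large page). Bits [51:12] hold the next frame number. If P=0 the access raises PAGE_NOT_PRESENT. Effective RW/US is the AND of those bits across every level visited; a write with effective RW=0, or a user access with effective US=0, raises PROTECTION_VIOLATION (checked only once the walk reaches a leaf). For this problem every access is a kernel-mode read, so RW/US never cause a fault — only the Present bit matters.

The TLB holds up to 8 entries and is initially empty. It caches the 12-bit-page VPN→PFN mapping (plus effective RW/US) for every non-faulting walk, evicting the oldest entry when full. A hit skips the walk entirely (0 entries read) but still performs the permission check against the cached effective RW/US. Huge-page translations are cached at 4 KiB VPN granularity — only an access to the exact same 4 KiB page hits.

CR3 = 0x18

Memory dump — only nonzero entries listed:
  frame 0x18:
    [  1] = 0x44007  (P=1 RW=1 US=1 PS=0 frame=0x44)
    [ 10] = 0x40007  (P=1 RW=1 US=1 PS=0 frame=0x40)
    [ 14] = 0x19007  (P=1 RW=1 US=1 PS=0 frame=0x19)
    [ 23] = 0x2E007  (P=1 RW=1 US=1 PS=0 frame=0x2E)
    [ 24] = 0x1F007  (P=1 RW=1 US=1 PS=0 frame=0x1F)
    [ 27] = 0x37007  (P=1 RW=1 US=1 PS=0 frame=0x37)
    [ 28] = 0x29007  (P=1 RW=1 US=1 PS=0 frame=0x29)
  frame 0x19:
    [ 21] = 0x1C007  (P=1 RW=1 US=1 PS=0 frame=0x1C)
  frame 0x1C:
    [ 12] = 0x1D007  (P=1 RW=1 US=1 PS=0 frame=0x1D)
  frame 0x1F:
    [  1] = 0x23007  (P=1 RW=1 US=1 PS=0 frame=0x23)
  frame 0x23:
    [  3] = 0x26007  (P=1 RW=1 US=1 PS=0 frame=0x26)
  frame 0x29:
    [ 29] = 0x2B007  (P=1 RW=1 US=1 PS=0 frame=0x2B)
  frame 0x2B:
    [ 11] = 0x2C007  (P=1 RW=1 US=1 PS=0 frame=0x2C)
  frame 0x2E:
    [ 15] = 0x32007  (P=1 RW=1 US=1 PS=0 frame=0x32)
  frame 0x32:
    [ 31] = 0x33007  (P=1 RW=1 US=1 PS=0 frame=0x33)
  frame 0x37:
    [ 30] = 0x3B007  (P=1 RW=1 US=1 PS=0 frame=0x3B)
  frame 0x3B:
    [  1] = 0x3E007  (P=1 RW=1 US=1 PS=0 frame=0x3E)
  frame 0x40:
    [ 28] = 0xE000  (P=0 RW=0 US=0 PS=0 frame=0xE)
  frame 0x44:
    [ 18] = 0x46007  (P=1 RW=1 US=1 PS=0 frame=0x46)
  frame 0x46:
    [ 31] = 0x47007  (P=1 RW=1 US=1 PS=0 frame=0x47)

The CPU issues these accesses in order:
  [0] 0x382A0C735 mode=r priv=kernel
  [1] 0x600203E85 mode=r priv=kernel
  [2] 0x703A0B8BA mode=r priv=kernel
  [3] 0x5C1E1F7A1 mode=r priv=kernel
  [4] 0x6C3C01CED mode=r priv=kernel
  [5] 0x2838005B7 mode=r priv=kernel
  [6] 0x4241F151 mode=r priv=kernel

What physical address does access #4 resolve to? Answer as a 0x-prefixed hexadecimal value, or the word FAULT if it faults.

Walk each access:
#0 VA=0x382A0C735 (r,kernel):
  L0 @0x18[14] → 0x19007  P=1,RW=1,US=1,PS=0
  L1 @0x19[21] → 0x1C007  P=1,RW=1,US=1,PS=0
  L2 @0x1C[12] → 0x1D007  P=1,RW=1,US=1,PS=0
  ⇒ phys 0x1D735  [3 reads]
#1 VA=0x600203E85 (r,kernel):
  L0 @0x18[24] → 0x1F007  P=1,RW=1,US=1,PS=0
  L1 @0x1F[1] → 0x23007  P=1,RW=1,US=1,PS=0
  L2 @0x23[3] → 0x26007  P=1,RW=1,US=1,PS=0
  ⇒ phys 0x26E85  [3 reads]
#2 VA=0x703A0B8BA (r,kernel):
  L0 @0x18[28] → 0x29007  P=1,RW=1,US=1,PS=0
  L1 @0x29[29] → 0x2B007  P=1,RW=1,US=1,PS=0
  L2 @0x2B[11] → 0x2C007  P=1,RW=1,US=1,PS=0
  ⇒ phys 0x2C8BA  [3 reads]
#3 VA=0x5C1E1F7A1 (r,kernel):
  L0 @0x18[23] → 0x2E007  P=1,RW=1,US=1,PS=0
  L1 @0x2E[15] → 0x32007  P=1,RW=1,US=1,PS=0
  L2 @0x32[31] → 0x33007  P=1,RW=1,US=1,PS=0
  ⇒ phys 0x337A1  [3 reads]
#4 VA=0x6C3C01CED (r,kernel):
  L0 @0x18[27] → 0x37007  P=1,RW=1,US=1,PS=0
  L1 @0x37[30] → 0x3B007  P=1,RW=1,US=1,PS=0
  L2 @0x3B[1] → 0x3E007  P=1,RW=1,US=1,PS=0
  ⇒ phys 0x3ECED  [3 reads]
#5 VA=0x2838005B7 (r,kernel):
  L0 @0x18[10] → 0x40007  P=1,RW=1,US=1,PS=0
  L1 @0x40[28] → 0xE000  P=0,RW=0,US=0,PS=0
  ✗ PAGE_NOT_PRESENT  [2 reads]
#6 VA=0x4241F151 (r,kernel):
  L0 @0x18[1] → 0x44007  P=1,RW=1,US=1,PS=0
  L1 @0x44[18] → 0x46007  P=1,RW=1,US=1,PS=0
  L2 @0x46[31] → 0x47007  P=1,RW=1,US=1,PS=0
  ⇒ phys 0x47151  [3 reads]

Access #4 PA: 0x3ECED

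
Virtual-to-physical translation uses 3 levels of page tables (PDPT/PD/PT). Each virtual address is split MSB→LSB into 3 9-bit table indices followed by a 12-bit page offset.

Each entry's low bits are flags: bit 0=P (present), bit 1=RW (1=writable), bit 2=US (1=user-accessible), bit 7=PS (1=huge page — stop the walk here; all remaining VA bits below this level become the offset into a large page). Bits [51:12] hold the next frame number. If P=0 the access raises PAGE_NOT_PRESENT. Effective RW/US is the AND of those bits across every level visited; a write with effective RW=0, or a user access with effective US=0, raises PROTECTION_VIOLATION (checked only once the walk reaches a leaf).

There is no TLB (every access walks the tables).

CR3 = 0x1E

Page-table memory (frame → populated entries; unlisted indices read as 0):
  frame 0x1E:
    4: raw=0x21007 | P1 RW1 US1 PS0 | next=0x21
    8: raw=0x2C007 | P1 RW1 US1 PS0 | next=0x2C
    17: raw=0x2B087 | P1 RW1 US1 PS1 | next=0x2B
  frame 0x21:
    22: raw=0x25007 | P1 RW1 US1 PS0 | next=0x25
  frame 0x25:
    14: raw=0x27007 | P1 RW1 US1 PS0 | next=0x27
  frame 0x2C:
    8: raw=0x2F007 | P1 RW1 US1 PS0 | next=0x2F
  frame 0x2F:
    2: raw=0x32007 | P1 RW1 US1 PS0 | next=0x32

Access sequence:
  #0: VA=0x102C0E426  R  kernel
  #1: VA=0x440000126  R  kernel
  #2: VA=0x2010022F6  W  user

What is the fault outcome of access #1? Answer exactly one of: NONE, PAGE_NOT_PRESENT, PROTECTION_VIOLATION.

Walk each access:
#0 VA=0x102C0E426 (r,kernel):
  L0 @0x1E[4] → 0x21007  P=1,RW=1,US=1,PS=0
  L1 @0x21[22] → 0x25007  P=1,RW=1,US=1,PS=0
  L2 @0x25[14] → 0x27007  P=1,RW=1,US=1,PS=0
  ⇒ phys 0x27426  [3 reads]
#1 VA=0x440000126 (r,kernel):
  L0 @0x1E[17] → 0x2B087  P=1,RW=1,US=1,PS=1
  ⇒ phys 0x2B126 (huge @L0)  [1 reads]
#2 VA=0x2010022F6 (w,user):
  L0 @0x1E[8] → 0x2C007  P=1,RW=1,US=1,PS=0
  L1 @0x2C[8] → 0x2F007  P=1,RW=1,US=1,PS=0
  L2 @0x2F[2] → 0x32007  P=1,RW=1,US=1,PS=0
  ⇒ phys 0x322F6  [3 reads]

Access #1 fault: NONE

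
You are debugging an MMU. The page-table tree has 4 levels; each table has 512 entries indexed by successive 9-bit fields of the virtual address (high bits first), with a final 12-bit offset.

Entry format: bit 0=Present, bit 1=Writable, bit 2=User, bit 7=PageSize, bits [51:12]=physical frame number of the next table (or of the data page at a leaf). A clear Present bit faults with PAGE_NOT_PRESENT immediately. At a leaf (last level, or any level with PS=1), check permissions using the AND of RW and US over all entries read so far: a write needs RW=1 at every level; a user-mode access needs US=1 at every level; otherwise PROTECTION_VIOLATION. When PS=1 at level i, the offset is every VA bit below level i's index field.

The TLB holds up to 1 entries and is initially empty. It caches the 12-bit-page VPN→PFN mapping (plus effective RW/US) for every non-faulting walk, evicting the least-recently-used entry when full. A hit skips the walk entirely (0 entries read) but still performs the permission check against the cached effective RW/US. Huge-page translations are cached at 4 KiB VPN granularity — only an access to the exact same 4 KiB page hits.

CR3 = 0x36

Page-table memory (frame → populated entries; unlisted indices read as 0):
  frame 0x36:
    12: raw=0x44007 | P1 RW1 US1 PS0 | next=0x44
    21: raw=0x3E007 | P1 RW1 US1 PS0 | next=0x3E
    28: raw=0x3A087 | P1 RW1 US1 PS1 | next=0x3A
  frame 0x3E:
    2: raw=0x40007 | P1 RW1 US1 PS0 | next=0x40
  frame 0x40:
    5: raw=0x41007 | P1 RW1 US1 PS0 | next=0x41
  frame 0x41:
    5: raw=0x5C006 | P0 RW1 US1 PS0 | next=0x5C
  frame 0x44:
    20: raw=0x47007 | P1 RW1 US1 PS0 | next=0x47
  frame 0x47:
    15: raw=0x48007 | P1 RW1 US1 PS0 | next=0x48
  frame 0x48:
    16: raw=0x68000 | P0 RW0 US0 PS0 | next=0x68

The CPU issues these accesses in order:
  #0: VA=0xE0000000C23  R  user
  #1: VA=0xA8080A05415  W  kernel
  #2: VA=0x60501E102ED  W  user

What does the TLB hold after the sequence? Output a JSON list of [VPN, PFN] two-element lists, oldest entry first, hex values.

Per-access translation:
#0 VA=0xE0000000C23 (r,user):
  lvl0: tbl 0x36, slot 28 ⇒ 0x3A087 (P1/RW1/US1/PS1)
  → PA=0x3AC23 (huge @L0)  (1 entries read)
#1 VA=0xA8080A05415 (w,kernel):
  lvl0: tbl 0x36, slot 21 ⇒ 0x3E007 (P1/RW1/US1/PS0)
  lvl1: tbl 0x3E, slot 2 ⇒ 0x40007 (P1/RW1/US1/PS0)
  lvl2: tbl 0x40, slot 5 ⇒ 0x41007 (P1/RW1/US1/PS0)
  lvl3: tbl 0x41, slot 5 ⇒ 0x5C006 (P0/RW1/US1/PS0)
  ⇒ fault: PAGE_NOT_PRESENT  — 4 lookups
#2 VA=0x60501E102ED (w,user):
  lvl0: tbl 0x36, slot 12 ⇒ 0x44007 (P1/RW1/US1/PS0)
  lvl1: tbl 0x44, slot 20 ⇒ 0x47007 (P1/RW1/US1/PS0)
  lvl2: tbl 0x47, slot 15 ⇒ 0x48007 (P1/RW1/US1/PS0)
  lvl3: tbl 0x48, slot 16 ⇒ 0x68000 (P0/RW0/US0/PS0)
  ⇒ fault: PAGE_NOT_PRESENT  — 4 lookups

TLB: [["0xE0000000", "0x3A"]]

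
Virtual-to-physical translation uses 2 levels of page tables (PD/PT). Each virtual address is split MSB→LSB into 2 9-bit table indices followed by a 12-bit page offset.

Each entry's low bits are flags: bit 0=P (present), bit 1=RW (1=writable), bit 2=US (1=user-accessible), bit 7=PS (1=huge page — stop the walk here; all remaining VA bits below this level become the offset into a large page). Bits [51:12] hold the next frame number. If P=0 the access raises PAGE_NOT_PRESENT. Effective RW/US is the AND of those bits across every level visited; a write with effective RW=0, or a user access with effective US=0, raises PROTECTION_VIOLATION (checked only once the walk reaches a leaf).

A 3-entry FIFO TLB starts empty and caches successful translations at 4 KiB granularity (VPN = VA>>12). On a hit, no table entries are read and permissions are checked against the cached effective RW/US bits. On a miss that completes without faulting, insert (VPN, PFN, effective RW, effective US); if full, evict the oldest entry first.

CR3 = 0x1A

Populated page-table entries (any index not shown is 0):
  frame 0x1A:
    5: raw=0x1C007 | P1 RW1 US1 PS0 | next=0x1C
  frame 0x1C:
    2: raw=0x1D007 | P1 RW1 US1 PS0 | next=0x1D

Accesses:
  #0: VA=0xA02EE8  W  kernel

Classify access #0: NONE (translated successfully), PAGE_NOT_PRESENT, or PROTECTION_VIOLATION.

Trace:
#0 VA=0xA02EE8 (w,kernel):
  lvl0: tbl 0x1A, slot 5 ⇒ 0x1C007 (P1/RW1/US1/PS0)
  lvl1: tbl 0x1C, slot 2 ⇒ 0x1D007 (P1/RW1/US1/PS0)
  ✓ 0x1DEE8  — 2 lookups

Access #0 fault: NONE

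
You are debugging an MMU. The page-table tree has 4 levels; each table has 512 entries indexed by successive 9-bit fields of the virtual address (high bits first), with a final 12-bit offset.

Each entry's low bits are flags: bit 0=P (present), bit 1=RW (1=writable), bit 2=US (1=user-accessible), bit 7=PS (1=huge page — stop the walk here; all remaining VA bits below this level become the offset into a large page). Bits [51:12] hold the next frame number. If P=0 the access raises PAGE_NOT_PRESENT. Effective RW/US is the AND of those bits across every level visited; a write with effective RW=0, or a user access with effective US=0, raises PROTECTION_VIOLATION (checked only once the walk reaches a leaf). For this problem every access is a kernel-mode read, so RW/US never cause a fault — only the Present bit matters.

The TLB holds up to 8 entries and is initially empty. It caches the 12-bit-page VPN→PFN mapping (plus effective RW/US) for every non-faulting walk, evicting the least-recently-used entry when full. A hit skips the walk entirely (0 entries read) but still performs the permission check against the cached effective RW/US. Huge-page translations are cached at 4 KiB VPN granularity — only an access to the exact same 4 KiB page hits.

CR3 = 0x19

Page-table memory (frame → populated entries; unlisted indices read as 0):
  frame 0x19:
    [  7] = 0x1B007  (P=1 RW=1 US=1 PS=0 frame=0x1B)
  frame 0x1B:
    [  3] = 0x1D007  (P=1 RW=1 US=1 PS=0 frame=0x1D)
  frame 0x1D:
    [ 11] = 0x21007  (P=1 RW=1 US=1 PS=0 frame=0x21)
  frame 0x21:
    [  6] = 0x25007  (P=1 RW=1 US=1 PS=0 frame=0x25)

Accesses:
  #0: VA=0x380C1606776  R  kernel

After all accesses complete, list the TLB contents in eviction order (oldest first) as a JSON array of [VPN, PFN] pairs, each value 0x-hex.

Trace:
#0 VA=0x380C1606776 (r,kernel):
  [0] read 0x19 idx=7: raw=0x1B007 flags P=1 W=1 U=1 S=0
  [1] read 0x1B idx=3: raw=0x1D007 flags P=1 W=1 U=1 S=0
  [2] read 0x1D idx=11: raw=0x21007 flags P=1 W=1 U=1 S=0
  [3] read 0x21 idx=6: raw=0x25007 flags P=1 W=1 U=1 S=0
  ✓ 0x25776  — 4 lookups

TLB: [["0x380C1606", "0x25"]]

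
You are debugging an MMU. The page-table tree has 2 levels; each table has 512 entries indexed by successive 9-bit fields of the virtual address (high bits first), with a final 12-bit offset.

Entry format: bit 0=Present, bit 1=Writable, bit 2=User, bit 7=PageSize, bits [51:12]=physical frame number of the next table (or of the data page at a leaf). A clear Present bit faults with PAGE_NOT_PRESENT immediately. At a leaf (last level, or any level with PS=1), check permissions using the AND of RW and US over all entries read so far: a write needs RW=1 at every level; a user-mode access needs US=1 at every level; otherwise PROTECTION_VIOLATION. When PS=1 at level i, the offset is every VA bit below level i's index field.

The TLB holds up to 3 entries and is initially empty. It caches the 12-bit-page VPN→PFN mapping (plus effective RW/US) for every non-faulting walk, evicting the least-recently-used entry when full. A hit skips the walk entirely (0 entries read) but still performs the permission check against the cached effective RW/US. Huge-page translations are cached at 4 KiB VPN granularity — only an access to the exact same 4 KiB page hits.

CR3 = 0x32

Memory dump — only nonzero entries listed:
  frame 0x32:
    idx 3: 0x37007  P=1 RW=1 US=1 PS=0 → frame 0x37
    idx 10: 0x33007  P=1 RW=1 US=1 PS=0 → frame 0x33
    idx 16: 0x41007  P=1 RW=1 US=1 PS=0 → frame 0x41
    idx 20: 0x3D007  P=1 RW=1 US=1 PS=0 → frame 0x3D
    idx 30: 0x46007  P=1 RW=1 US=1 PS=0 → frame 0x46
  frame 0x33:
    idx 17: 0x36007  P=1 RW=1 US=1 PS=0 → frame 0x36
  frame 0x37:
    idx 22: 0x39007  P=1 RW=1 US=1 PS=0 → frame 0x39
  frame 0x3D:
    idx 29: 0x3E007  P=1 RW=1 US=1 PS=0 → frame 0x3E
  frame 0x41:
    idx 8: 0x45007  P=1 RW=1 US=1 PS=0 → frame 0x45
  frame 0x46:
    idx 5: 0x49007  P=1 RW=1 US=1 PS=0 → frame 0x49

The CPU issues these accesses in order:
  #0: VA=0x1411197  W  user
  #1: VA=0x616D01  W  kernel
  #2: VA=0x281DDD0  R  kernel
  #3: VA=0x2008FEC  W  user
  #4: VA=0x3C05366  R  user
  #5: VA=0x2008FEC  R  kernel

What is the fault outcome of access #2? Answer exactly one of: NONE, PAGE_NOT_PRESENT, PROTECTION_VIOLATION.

Walk each access:
#0 VA=0x1411197 (w,user):
  L0 @0x32[10] → 0x33007  P=1,RW=1,US=1,PS=0
  L1 @0x33[17] → 0x36007  P=1,RW=1,US=1,PS=0
  → PA=0x36197  (2 entries read)
#1 VA=0x616D01 (w,kernel):
  L0 @0x32[3] → 0x37007  P=1,RW=1,US=1,PS=0
  L1 @0x37[22] → 0x39007  P=1,RW=1,US=1,PS=0
  → PA=0x39D01  (2 entries read)
#2 VA=0x281DDD0 (r,kernel):
  L0 @0x32[20] → 0x3D007  P=1,RW=1,US=1,PS=0
  L1 @0x3D[29] → 0x3E007  P=1,RW=1,US=1,PS=0
  → PA=0x3EDD0  (2 entries read)
#3 VA=0x2008FEC (w,user):
  L0 @0x32[16] → 0x41007  P=1,RW=1,US=1,PS=0
  L1 @0x41[8] → 0x45007  P=1,RW=1,US=1,PS=0
  → PA=0x45FEC  (2 entries read)
#4 VA=0x3C05366 (r,user):
  L0 @0x32[30] → 0x46007  P=1,RW=1,US=1,PS=0
  L1 @0x46[5] → 0x49007  P=1,RW=1,US=1,PS=0
  → PA=0x49366  (2 entries read)
#5 VA=0x2008FEC (r,kernel):
  TLB hit vpn=0x2008 → PA=0x45FEC

Access #2 fault: NONE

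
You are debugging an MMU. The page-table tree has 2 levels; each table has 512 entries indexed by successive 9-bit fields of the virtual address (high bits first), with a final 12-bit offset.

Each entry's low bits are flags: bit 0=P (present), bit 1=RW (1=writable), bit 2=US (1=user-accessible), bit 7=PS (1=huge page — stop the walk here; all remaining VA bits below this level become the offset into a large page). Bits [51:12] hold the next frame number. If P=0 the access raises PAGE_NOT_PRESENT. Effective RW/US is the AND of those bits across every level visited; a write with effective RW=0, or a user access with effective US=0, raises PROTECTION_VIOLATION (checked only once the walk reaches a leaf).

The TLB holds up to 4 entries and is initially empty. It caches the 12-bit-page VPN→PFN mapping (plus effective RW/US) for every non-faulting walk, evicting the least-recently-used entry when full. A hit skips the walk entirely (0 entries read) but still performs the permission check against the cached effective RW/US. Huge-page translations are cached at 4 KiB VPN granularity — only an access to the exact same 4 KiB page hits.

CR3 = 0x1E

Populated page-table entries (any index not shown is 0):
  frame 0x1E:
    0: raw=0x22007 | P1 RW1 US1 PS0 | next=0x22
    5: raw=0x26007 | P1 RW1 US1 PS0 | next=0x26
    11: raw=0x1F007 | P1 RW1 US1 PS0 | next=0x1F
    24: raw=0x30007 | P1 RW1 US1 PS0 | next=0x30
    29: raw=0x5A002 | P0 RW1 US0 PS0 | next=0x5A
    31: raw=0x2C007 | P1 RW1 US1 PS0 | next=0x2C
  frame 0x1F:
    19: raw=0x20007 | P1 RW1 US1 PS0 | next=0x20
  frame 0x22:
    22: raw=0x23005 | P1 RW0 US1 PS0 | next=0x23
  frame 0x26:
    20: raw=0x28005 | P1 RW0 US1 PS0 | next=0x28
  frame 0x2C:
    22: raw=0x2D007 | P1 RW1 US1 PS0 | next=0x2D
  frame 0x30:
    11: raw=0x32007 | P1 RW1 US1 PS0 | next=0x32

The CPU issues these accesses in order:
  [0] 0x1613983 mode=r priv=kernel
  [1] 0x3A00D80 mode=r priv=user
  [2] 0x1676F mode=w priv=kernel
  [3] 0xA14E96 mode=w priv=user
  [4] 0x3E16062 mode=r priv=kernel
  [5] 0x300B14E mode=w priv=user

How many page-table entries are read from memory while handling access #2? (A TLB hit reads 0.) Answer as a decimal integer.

Trace:
#0 VA=0x1613983 (r,kernel):
  [0] read 0x1E idx=11: raw=0x1F007 flags P=1 W=1 U=1 S=0
  [1] read 0x1F idx=19: raw=0x20007 flags P=1 W=1 U=1 S=0
  → PA=0x20983  (2 entries read)
#1 VA=0x3A00D80 (r,user):
  [0] read 0x1E idx=29: raw=0x5A002 flags P=0 W=1 U=0 S=0
  ⇒ fault: PAGE_NOT_PRESENT  — 1 lookups
#2 VA=0x1676F (w,kernel):
  [0] read 0x1E idx=0: raw=0x22007 flags P=1 W=1 U=1 S=0
  [1] read 0x22 idx=22: raw=0x23005 flags P=1 W=0 U=1 S=0
  ⇒ fault: PROTECTION_VIOLATION  — 2 lookups
#3 VA=0xA14E96 (w,user):
  [0] read 0x1E idx=5: raw=0x26007 flags P=1 W=1 U=1 S=0
  [1] read 0x26 idx=20: raw=0x28005 flags P=1 W=0 U=1 S=0
  ⇒ fault: PROTECTION_VIOLATION  — 2 lookups
#4 VA=0x3E16062 (r,kernel):
  [0] read 0x1E idx=31: raw=0x2C007 flags P=1 W=1 U=1 S=0
  [1] read 0x2C idx=22: raw=0x2D007 flags P=1 W=1 U=1 S=0
  → PA=0x2D062  (2 entries read)
#5 VA=0x300B14E (w,user):
  [0] read 0x1E idx=24: raw=0x30007 flags P=1 W=1 U=1 S=0
  [1] read 0x30 idx=11: raw=0x32007 flags P=1 W=1 U=1 S=0
  → PA=0x3214E  (2 entries read)

Entries read for #2: 2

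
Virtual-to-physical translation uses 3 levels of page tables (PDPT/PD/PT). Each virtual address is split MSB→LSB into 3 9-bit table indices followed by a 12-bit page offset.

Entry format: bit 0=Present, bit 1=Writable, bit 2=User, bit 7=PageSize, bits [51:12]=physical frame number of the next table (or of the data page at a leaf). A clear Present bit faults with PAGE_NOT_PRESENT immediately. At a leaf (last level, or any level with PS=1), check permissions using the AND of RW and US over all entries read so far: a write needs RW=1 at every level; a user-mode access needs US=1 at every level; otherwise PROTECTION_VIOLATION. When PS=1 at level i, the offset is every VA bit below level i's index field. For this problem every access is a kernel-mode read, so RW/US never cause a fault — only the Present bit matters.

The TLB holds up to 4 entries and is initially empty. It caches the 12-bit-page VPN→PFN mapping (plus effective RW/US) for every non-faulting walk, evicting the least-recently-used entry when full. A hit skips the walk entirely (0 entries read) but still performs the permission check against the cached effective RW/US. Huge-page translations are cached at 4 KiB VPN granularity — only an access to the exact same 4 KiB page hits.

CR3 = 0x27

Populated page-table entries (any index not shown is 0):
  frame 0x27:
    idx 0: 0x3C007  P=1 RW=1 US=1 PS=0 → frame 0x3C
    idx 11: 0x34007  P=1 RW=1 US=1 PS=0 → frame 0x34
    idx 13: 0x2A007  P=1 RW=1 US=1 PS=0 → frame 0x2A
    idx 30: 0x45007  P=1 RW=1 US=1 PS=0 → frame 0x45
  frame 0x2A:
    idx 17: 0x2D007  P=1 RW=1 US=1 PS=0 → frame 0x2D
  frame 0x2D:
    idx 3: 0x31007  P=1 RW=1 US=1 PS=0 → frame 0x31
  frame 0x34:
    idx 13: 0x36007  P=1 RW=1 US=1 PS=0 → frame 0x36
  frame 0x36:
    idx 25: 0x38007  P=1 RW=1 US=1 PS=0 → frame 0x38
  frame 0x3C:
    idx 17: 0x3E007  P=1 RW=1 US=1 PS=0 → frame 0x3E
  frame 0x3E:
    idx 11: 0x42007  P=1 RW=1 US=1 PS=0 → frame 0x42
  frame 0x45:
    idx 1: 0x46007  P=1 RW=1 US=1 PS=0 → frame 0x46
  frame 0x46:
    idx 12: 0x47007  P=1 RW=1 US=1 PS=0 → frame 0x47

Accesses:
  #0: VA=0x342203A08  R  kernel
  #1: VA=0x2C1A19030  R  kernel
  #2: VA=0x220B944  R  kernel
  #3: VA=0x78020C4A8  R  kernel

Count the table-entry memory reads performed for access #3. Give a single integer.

Trace:
#0 VA=0x342203A08 (r,kernel):
  L0 @0x27[13] → 0x2A007  P=1,RW=1,US=1,PS=0
  L1 @0x2A[17] → 0x2D007  P=1,RW=1,US=1,PS=0
  L2 @0x2D[3] → 0x31007  P=1,RW=1,US=1,PS=0
  ✓ 0x31A08  — 3 lookups
#1 VA=0x2C1A19030 (r,kernel):
  L0 @0x27[11] → 0x34007  P=1,RW=1,US=1,PS=0
  L1 @0x34[13] → 0x36007  P=1,RW=1,US=1,PS=0
  L2 @0x36[25] → 0x38007  P=1,RW=1,US=1,PS=0
  ✓ 0x38030  — 3 lookups
#2 VA=0x220B944 (r,kernel):
  L0 @0x27[0] → 0x3C007  P=1,RW=1,US=1,PS=0
  L1 @0x3C[17] → 0x3E007  P=1,RW=1,US=1,PS=0
  L2 @0x3E[11] → 0x42007  P=1,RW=1,US=1,PS=0
  ✓ 0x42944  — 3 lookups
#3 VA=0x78020C4A8 (r,kernel):
  L0 @0x27[30] → 0x45007  P=1,RW=1,US=1,PS=0
  L1 @0x45[1] → 0x46007  P=1,RW=1,US=1,PS=0
  L2 @0x46[12] → 0x47007  P=1,RW=1,US=1,PS=0
  ✓ 0x474A8  — 3 lookups

Entries read for #3: 3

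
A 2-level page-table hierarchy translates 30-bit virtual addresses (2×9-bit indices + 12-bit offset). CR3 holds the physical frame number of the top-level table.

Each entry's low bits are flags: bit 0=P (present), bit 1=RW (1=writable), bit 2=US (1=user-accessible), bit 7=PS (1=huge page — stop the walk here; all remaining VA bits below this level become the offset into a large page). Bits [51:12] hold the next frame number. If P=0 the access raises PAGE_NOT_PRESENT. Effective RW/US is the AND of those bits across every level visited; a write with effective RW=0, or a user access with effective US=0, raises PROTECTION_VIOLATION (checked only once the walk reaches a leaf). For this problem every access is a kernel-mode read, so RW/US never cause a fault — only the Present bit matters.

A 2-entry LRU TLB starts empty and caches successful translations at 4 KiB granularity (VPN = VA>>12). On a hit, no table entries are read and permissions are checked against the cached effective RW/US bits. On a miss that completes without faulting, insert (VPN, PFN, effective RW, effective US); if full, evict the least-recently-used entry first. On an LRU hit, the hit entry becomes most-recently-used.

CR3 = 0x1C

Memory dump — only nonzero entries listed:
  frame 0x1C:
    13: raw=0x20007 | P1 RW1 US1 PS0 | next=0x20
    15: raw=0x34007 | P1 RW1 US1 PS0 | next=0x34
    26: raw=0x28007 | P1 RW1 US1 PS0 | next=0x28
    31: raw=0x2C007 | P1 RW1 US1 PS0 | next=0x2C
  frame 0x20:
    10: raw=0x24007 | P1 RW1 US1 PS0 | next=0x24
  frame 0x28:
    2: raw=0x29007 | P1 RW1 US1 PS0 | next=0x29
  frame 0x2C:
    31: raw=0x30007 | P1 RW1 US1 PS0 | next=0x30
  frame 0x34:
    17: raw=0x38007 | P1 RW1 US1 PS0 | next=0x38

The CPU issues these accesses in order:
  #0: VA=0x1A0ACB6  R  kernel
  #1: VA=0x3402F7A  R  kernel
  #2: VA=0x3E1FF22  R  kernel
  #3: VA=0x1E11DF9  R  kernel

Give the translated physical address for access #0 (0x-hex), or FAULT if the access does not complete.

Per-access translation:
#0 VA=0x1A0ACB6 (r,kernel):
  L0: frame=0x1C idx=13 entry=0x20007 [P=1 RW=1 US=1 PS=0]
  L1: frame=0x20 idx=10 entry=0x24007 [P=1 RW=1 US=1 PS=0]
  ✓ 0x24CB6  — 2 lookups
#1 VA=0x3402F7A (r,kernel):
  L0: frame=0x1C idx=26 entry=0x28007 [P=1 RW=1 US=1 PS=0]
  L1: frame=0x28 idx=2 entry=0x29007 [P=1 RW=1 US=1 PS=0]
  ✓ 0x29F7A  — 2 lookups
#2 VA=0x3E1FF22 (r,kernel):
  L0: frame=0x1C idx=31 entry=0x2C007 [P=1 RW=1 US=1 PS=0]
  L1: frame=0x2C idx=31 entry=0x30007 [P=1 RW=1 US=1 PS=0]
  ✓ 0x30F22  — 2 lookups
#3 VA=0x1E11DF9 (r,kernel):
  L0: frame=0x1C idx=15 entry=0x34007 [P=1 RW=1 US=1 PS=0]
  L1: frame=0x34 idx=17 entry=0x38007 [P=1 RW=1 US=1 PS=0]
  ✓ 0x38DF9  — 2 lookups

Access #0 PA: 0x24CB6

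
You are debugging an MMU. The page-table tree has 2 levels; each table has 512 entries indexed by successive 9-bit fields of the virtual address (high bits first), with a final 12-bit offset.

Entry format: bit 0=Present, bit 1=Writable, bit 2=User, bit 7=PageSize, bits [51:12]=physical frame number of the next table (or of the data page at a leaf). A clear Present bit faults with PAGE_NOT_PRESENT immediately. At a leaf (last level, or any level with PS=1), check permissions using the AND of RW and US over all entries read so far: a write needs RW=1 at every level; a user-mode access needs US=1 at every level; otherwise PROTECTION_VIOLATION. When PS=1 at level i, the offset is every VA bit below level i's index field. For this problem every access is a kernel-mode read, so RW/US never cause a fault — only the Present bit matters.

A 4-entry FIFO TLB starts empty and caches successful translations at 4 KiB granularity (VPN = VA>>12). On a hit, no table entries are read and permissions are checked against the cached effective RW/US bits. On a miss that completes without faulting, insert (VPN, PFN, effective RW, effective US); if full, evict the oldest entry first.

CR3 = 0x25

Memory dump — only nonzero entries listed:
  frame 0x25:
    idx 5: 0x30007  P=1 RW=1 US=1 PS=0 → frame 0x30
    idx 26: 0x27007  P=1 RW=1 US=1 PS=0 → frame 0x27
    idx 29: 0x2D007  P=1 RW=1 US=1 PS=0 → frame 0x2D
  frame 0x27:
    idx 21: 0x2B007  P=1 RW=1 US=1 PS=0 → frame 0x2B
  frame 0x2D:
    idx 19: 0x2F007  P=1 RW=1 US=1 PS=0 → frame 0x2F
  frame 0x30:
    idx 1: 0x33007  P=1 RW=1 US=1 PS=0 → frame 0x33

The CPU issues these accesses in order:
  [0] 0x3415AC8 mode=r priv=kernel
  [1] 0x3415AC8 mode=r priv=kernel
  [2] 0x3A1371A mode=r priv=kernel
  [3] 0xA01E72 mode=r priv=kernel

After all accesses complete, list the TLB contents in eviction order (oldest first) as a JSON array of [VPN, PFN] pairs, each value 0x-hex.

Per-access translation:
#0 VA=0x3415AC8 (r,kernel):
  lvl0: tbl 0x25, slot 26 ⇒ 0x27007 (P1/RW1/US1/PS0)
  lvl1: tbl 0x27, slot 21 ⇒ 0x2B007 (P1/RW1/US1/PS0)
  ⇒ phys 0x2BAC8  [2 reads]
#1 VA=0x3415AC8 (r,kernel):
  TLB hit vpn=0x3415 → PA=0x2BAC8
#2 VA=0x3A1371A (r,kernel):
  lvl0: tbl 0x25, slot 29 ⇒ 0x2D007 (P1/RW1/US1/PS0)
  lvl1: tbl 0x2D, slot 19 ⇒ 0x2F007 (P1/RW1/US1/PS0)
  ⇒ phys 0x2F71A  [2 reads]
#3 VA=0xA01E72 (r,kernel):
  lvl0: tbl 0x25, slot 5 ⇒ 0x30007 (P1/RW1/US1/PS0)
  lvl1: tbl 0x30, slot 1 ⇒ 0x33007 (P1/RW1/US1/PS0)
  ⇒ phys 0x33E72  [2 reads]

TLB: [["0x3415", "0x2B"], ["0x3A13", "0x2F"], ["0xA01", "0x33"]]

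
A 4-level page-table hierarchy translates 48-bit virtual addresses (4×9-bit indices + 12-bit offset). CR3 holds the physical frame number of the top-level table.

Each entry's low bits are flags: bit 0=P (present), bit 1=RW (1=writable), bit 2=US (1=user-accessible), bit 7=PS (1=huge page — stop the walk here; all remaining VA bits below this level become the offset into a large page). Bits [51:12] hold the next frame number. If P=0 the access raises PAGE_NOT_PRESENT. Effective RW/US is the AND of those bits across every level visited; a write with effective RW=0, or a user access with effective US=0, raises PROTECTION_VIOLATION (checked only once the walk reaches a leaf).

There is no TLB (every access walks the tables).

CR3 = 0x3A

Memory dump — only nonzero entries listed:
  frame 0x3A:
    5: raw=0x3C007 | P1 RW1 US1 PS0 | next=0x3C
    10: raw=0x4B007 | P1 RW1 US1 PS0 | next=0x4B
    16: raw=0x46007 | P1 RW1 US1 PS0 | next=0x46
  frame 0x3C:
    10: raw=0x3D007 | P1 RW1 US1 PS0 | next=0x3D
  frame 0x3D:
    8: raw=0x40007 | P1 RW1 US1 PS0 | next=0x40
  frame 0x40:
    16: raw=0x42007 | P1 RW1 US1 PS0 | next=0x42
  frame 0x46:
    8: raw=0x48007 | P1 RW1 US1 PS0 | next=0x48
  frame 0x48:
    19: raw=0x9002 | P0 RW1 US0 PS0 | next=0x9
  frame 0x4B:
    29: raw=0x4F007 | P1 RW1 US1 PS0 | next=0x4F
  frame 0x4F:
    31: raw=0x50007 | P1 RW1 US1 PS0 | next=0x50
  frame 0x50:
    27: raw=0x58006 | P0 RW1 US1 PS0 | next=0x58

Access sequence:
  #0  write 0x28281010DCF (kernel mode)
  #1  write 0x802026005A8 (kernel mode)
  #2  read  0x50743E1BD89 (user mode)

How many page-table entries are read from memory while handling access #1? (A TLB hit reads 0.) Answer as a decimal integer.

Trace:
#0 VA=0x28281010DCF (w,kernel):
  lvl0: tbl 0x3A, slot 5 ⇒ 0x3C007 (P1/RW1/US1/PS0)
  lvl1: tbl 0x3C, slot 10 ⇒ 0x3D007 (P1/RW1/US1/PS0)
  lvl2: tbl 0x3D, slot 8 ⇒ 0x40007 (P1/RW1/US1/PS0)
  lvl3: tbl 0x40, slot 16 ⇒ 0x42007 (P1/RW1/US1/PS0)
  → PA=0x42DCF  (4 entries read)
#1 VA=0x802026005A8 (w,kernel):
  lvl0: tbl 0x3A, slot 16 ⇒ 0x46007 (P1/RW1/US1/PS0)
  lvl1: tbl 0x46, slot 8 ⇒ 0x48007 (P1/RW1/US1/PS0)
  lvl2: tbl 0x48, slot 19 ⇒ 0x9002 (P0/RW1/US0/PS0)
  ⇒ fault: PAGE_NOT_PRESENT  — 3 lookups
#2 VA=0x50743E1BD89 (r,user):
  lvl0: tbl 0x3A, slot 10 ⇒ 0x4B007 (P1/RW1/US1/PS0)
  lvl1: tbl 0x4B, slot 29 ⇒ 0x4F007 (P1/RW1/US1/PS0)
  lvl2: tbl 0x4F, slot 31 ⇒ 0x50007 (P1/RW1/US1/PS0)
  lvl3: tbl 0x50, slot 27 ⇒ 0x58006 (P0/RW1/US1/PS0)
  ⇒ fault: PAGE_NOT_PRESENT  — 4 lookups

Entries read for #1: 3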